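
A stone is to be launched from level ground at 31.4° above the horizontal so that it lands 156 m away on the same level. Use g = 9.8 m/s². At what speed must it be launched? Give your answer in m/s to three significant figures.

41.5 m/s

Level-ground range: R = v₀² sin(2θ)/g, so v₀ = √(gR / sin 2θ).
v₀ = √(9.80 × 156 / sin 62.80°) = √(1529 / 0.8894) = √1718.9 = 41.46 m/s.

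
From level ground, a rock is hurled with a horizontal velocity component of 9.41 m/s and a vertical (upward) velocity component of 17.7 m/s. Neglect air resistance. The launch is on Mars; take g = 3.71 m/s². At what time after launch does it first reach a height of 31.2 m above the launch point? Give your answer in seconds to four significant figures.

Set y = v_y0 t − ½ g t² = 31.2: 1.855 t² − 17.70 t + 31.2 = 0.
t = [17.70 ± √(17.70² − 2·3.71·31.2)] / 3.71 = (17.70 ± 9.044) / 3.71, so t = 2.333 s or t = 7.209 s.
The first (ascending) time is 2.333 s.

2.333 s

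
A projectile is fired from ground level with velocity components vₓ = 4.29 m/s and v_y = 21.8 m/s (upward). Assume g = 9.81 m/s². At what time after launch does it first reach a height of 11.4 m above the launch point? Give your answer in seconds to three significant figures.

0.605 s

Height y(t) = 21.80 t − 4.905 t² = 11.4 gives 4.905 t² − 21.80 t + 11.4 = 0.
t = [21.80 ± √(21.80² − 2·9.81·11.4)] / 9.81 = (21.80 ± 15.86) / 9.81, so t = 0.6054 s or t = 3.839 s.
The first (ascending) time is 0.6054 s.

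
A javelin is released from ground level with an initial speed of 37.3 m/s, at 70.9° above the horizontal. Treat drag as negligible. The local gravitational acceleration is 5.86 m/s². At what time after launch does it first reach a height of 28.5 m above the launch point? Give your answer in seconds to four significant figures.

Resolve: vₓ = 37.30 cos 70.9° = 12.21 m/s and v_y0 = 37.30 sin 70.9° = 35.25 m/s.
Require v_y0 t − ½ g t² = 28.5, i.e. 2.930 t² − 35.25 t + 28.5 = 0.
Quadratic formula: t = (35.25 ± √908.30) / 5.86 = (35.25 ± 30.14) / 5.86 → t = 0.8718 s or 11.16 s.
The first (ascending) time is 0.8718 s.

0.8718 s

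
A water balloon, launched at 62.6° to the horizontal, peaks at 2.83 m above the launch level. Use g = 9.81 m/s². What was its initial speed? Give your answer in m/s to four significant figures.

At the peak v_y = 0, so v_y0 = √(2gH) = √(2 × 9.81 × 2.83) = 7.451 m/s.
v_y0 = v₀ sin θ ⇒ v₀ = 7.451 / sin 62.6° = 8.393 m/s.

8.393 m/s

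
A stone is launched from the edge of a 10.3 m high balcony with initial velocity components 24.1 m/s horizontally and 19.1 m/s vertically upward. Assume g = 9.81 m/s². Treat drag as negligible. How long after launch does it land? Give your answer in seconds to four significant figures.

The projectile lands when y = 10.3 + (19.10) t − ½·9.81·t² = 0. Positive root: t = (19.10 + √(19.10² + 2·9.81·10.3)) / 9.81 = (19.10 + 23.81) / 9.81 = 4.374 s.

4.374 s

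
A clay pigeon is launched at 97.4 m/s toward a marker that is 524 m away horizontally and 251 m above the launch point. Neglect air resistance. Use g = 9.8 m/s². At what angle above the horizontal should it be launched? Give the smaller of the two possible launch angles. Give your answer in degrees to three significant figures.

Trajectory: y = x tanθ − g x² (1 + tan²θ)/(2v₀²). With x = 524, y = 251, v₀ = 97.4, g = 9.80:
141.8 tan²θ − 524 tanθ + (392.8) = 0.
tanθ = [524 ± √(524² − 4 × 141.8 × (392.8))] / (2 × 141.8) = (524 ± 227.5) / 283.6, giving tanθ = 1.045 or 2.649.
θ = 46.27° or 69.32°; the smaller is 46.27°.

46.3°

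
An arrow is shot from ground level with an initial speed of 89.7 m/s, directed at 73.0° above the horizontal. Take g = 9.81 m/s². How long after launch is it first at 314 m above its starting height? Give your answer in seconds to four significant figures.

Resolve: vₓ = 89.70 cos 73.0° = 26.23 m/s and v_y0 = 89.70 sin 73.0° = 85.78 m/s.
Set y = v_y0 t − ½ g t² = 314: 4.905 t² − 85.78 t + 314 = 0.
t = [85.78 ± √(85.78² − 2·9.81·314)] / 9.81 = (85.78 ± 34.61) / 9.81, so t = 5.217 s or t = 12.27 s.
The first (ascending) time is 5.217 s.

5.217 s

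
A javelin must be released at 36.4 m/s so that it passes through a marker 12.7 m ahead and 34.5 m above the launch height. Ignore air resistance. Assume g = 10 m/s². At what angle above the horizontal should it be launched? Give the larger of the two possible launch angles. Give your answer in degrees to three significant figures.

86.7°

Trajectory: y = x tanθ − g x² (1 + tan²θ)/(2v₀²). With x = 12.7, y = 34.5, v₀ = 36.4, g = 10.0:
0.6087 tan²θ − 12.7 tanθ + (35.11) = 0.
tanθ = [12.7 ± √(12.7² − 4 × 0.6087 × (35.11))] / (2 × 0.6087) = (12.7 ± 8.707) / 1.217, giving tanθ = 3.280 or 17.59.
θ = 73.05° or 86.75°; the larger is 86.75°.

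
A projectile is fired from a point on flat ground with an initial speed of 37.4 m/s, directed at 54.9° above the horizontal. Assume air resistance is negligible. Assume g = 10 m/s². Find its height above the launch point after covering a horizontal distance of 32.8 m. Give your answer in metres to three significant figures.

35.0 m

Horizontal component vₓ = 37.40 cos 54.9° = 21.51 m/s; vertical v_y0 = 37.40 sin 54.9° = 30.60 m/s.
x = vₓ t ⇒ t = 32.8/21.51 = 1.525 s.
Height: y = v_y0 t − ½ g t² = 30.60 × 1.525 − 5.000 × 1.525² = 46.67 − 11.63 = 35.04 m.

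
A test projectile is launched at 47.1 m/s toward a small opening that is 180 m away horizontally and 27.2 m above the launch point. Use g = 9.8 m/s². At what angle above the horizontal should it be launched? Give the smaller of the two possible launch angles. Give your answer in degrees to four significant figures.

38.96°

Trajectory: y = x tanθ − g x² (1 + tan²θ)/(2v₀²). With x = 180, y = 27.2, v₀ = 47.1, g = 9.80:
71.56 tan²θ − 180 tanθ + (98.76) = 0.
tanθ = [180 ± √(180² − 4 × 71.56 × (98.76))] / (2 × 71.56) = (180 ± 64.25) / 143.1, giving tanθ = 0.8087 or 1.706.
θ = 38.96° or 59.63°; the smaller is 38.96°.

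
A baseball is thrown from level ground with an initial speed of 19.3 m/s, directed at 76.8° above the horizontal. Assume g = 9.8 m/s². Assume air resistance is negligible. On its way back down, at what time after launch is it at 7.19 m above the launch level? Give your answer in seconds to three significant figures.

3.40 s

vₓ = 19.30 cos 76.8° = 4.407 m/s; v_y0 = 19.30 sin 76.8° = 18.79 m/s.
Require v_y0 t − ½ g t² = 7.19, i.e. 4.900 t² − 18.79 t + 7.19 = 0.
Quadratic formula: t = (18.79 ± √212.14) / 9.80 = (18.79 ± 14.57) / 9.80 → t = 0.4311 s or 3.404 s.
The descending-branch root is 3.404 s.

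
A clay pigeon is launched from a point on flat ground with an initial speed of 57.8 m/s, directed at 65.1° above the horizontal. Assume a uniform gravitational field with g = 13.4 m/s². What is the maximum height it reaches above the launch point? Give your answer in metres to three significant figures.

103 m

Resolve: vₓ = 57.80 cos 65.1° = 24.34 m/s and v_y0 = 57.80 sin 65.1° = 52.43 m/s.
At the apex v_y = 0, so H = v_y0²/(2g) = 52.43²/26.80 = 102.6 m.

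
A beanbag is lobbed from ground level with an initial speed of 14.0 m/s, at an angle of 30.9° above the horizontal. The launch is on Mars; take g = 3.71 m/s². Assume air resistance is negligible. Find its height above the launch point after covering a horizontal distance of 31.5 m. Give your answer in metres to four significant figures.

6.098 m

Components: vₓ = 14.00 cos 30.9° = 12.01 m/s, v_y0 = 14.00 sin 30.9° = 7.190 m/s.
Time to reach x = 31.5 m: t = x/vₓ = 31.5/12.01 = 2.622 s.
Height: y = v_y0 t − ½ g t² = 7.190 × 2.622 − 1.855 × 2.622² = 18.85 − 12.75 = 6.098 m.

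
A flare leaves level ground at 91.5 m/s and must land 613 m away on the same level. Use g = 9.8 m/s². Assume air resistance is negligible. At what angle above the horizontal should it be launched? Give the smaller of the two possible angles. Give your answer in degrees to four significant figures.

R = v₀² sin 2θ / g gives sin 2θ = gR/v₀² = 9.80·613/91.5² = 0.7175.
2θ = 45.85° or 180° − 45.85° = 134.1°, so θ = 22.93° or 67.07°.
The smaller angle is 22.93°.

22.93°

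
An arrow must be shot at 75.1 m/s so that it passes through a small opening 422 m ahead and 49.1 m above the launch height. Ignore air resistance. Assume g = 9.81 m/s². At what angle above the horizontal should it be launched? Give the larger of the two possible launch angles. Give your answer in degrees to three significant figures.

64.5°

Trajectory: y = x tanθ − g x² (1 + tan²θ)/(2v₀²). With x = 422, y = 49.1, v₀ = 75.1, g = 9.81:
154.9 tan²θ − 422 tanθ + (204.0) = 0.
tanθ = [422 ± √(422² − 4 × 154.9 × (204.0))] / (2 × 154.9) = (422 ± 227.4) / 309.8, giving tanθ = 0.6282 or 2.097.
θ = 32.14° or 64.50°; the larger is 64.50°.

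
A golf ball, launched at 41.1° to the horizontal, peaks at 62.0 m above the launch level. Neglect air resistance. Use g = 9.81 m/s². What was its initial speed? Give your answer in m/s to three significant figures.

53.1 m/s

At the peak v_y = 0, so v_y0 = √(2gH) = √(2 × 9.81 × 62.0) = 34.88 m/s.
v_y0 = v₀ sin θ ⇒ v₀ = 34.88 / sin 41.1° = 53.06 m/s.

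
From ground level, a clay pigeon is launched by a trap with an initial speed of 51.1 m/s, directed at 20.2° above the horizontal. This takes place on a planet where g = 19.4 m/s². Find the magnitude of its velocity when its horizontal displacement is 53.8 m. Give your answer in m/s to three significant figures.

48.1 m/s

Horizontal component vₓ = 51.10 cos 20.2° = 47.96 m/s; vertical v_y0 = 51.10 sin 20.2° = 17.64 m/s.
Time to reach x = 53.8 m: t = x/vₓ = 53.8/47.96 = 1.122 s.
Vertical velocity there: v_y = v_y0 − g t = 17.64 − 19.4 × 1.122 = −4.119 m/s.
Speed: √(vₓ² + v_y²) = √(47.96² + 4.119²) = 48.13 m/s.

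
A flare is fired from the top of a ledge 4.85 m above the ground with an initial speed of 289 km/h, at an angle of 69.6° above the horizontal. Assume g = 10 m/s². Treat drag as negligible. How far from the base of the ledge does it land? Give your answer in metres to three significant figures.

Convert: 289 km/h = 289/3.6 = 80.28 m/s.
Components: vₓ = 80.28 cos 69.6° = 27.98 m/s, v_y0 = 80.28 sin 69.6° = 75.24 m/s.
With up positive and y = 0 at the ground: y(t) = 4.85 + (75.24) t − 5.000 t². Setting y = 0 and taking the positive root: t = [75.24 + √(75.24² + 2·10.0·4.85)] / 10.0 = (75.24 + 75.88) / 10.0 = 15.11 s.
Horizontal distance: R = vₓ t = 27.98 × 15.11 = 422.9 m.

423 m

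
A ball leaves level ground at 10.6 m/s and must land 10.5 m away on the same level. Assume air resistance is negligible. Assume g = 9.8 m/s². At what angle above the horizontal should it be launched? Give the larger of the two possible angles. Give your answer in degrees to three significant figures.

56.8°

From R = (v₀²/g) sin 2θ: sin 2θ = 9.80 × 10.5 / 112.36 = 0.9158.
2θ = 66.32° or 180° − 66.32° = 113.7°, so θ = 33.16° or 56.84°.
The larger angle is 56.84°.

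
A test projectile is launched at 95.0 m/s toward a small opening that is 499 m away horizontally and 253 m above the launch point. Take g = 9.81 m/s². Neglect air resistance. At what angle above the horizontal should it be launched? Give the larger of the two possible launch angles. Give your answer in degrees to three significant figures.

Trajectory: y = x tanθ − g x² (1 + tan²θ)/(2v₀²). With x = 499, y = 253, v₀ = 95.0, g = 9.81:
135.3 tan²θ − 499 tanθ + (388.3) = 0.
tanθ = [499 ± √(499² − 4 × 135.3 × (388.3))] / (2 × 135.3) = (499 ± 197.0) / 270.7, giving tanθ = 1.116 or 2.571.
θ = 48.14° or 68.75°; the larger is 68.75°.

68.7°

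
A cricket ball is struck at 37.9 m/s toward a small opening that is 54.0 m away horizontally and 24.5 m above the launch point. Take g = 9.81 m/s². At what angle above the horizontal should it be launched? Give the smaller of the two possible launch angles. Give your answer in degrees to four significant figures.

36.45°

Trajectory: y = x tanθ − g x² (1 + tan²θ)/(2v₀²). With x = 54.0, y = 24.5, v₀ = 37.9, g = 9.81:
9.957 tan²θ − 54.0 tanθ + (34.46) = 0.
tanθ = [54.0 ± √(54.0² − 4 × 9.957 × (34.46))] / (2 × 9.957) = (54.0 ± 39.29) / 19.91, giving tanθ = 0.7387 or 4.684.
θ = 36.45° or 77.95°; the smaller is 36.45°.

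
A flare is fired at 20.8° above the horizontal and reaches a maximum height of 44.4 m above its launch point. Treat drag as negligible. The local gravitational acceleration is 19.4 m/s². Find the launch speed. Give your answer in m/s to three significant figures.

At the peak v_y = 0, so v_y0 = √(2gH) = √(2 × 19.4 × 44.4) = 41.51 m/s.
v_y0 = v₀ sin θ ⇒ v₀ = 41.51 / sin 20.8° = 116.9 m/s.

117 m/s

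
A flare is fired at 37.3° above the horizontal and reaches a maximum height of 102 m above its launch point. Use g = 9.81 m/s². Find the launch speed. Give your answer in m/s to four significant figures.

73.82 m/s

At the peak v_y = 0, so v_y0 = √(2gH) = √(2 × 9.81 × 102) = 44.74 m/s.
v_y0 = v₀ sin θ ⇒ v₀ = 44.74 / sin 37.3° = 73.82 m/s.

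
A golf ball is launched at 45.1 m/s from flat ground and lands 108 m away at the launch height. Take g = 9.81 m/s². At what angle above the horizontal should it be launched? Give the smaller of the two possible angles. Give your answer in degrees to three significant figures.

15.7°

Level-ground range R = v₀² sin(2θ)/g ⇒ sin(2θ) = gR/v₀² = 9.81 × 108 / 45.1² = 0.5209.
2θ = 31.39° or 180° − 31.39° = 148.6°, so θ = 15.70° or 74.30°.
The smaller angle is 15.70°.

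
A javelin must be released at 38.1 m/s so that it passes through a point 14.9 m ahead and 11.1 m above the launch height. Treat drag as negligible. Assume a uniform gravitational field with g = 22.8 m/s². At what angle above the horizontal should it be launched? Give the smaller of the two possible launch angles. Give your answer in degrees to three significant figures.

44.2°

Trajectory: y = x tanθ − g x² (1 + tan²θ)/(2v₀²). With x = 14.9, y = 11.1, v₀ = 38.1, g = 22.8:
1.744 tan²θ − 14.9 tanθ + (12.84) = 0.
tanθ = [14.9 ± √(14.9² − 4 × 1.744 × (12.84))] / (2 × 1.744) = (14.9 ± 11.51) / 3.487, giving tanθ = 0.9727 or 7.573.
θ = 44.21° or 82.48°; the smaller is 44.21°.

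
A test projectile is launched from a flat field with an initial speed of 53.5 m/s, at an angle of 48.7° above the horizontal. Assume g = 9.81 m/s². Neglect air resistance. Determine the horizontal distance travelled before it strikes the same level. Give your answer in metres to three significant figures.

Horizontal component vₓ = 53.50 cos 48.7° = 35.31 m/s; vertical v_y0 = 53.50 sin 48.7° = 40.19 m/s.
Time aloft: T = 2 v_y0 / g = 2 × 40.19 / 9.81 = 8.194 s.
Range: R = vₓ T = 35.31 × 8.194 = 289.3 m.

289 m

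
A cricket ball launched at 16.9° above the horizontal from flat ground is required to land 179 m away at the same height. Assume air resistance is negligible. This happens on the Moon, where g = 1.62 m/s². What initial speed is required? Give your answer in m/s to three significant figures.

22.8 m/s

On level ground R = v₀² sin 2θ / g ⇒ v₀ = √(gR / sin 2θ).
v₀ = √(1.62 × 179 / sin 33.80°) = √(290.0 / 0.5563) = √521.27 = 22.83 m/s.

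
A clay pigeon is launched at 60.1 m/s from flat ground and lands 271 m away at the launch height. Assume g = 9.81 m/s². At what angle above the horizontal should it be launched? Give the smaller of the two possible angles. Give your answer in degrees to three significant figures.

From R = (v₀²/g) sin 2θ: sin 2θ = 9.81 × 271 / 3612.0 = 0.7360.
2θ = 47.39° or 180° − 47.39° = 132.6°, so θ = 23.70° or 66.30°.
The smaller angle is 23.70°.

23.7°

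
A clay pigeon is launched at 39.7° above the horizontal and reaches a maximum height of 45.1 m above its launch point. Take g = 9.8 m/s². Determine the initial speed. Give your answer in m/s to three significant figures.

At the peak v_y = 0, so v_y0 = √(2gH) = √(2 × 9.80 × 45.1) = 29.73 m/s.
v_y0 = v₀ sin θ ⇒ v₀ = 29.73 / sin 39.7° = 46.55 m/s.

46.5 m/s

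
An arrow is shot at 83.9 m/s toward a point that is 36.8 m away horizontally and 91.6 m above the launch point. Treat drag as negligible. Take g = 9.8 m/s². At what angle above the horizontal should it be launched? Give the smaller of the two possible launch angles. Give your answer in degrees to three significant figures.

Trajectory: y = x tanθ − g x² (1 + tan²θ)/(2v₀²). With x = 36.8, y = 91.6, v₀ = 83.9, g = 9.80:
0.9427 tan²θ − 36.8 tanθ + (92.54) = 0.
tanθ = [36.8 ± √(36.8² − 4 × 0.9427 × (92.54))] / (2 × 0.9427) = (36.8 ± 31.71) / 1.885, giving tanθ = 2.702 or 36.34.
θ = 69.69° or 88.42°; the smaller is 69.69°.

69.7°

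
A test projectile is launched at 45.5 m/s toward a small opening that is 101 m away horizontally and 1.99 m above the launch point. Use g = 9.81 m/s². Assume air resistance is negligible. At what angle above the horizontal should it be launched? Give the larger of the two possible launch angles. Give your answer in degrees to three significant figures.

Trajectory: y = x tanθ − g x² (1 + tan²θ)/(2v₀²). With x = 101, y = 1.99, v₀ = 45.5, g = 9.81:
24.17 tan²θ − 101 tanθ + (26.16) = 0.
tanθ = [101 ± √(101² − 4 × 24.17 × (26.16))] / (2 × 24.17) = (101 ± 87.59) / 48.34, giving tanθ = 0.2774 or 3.901.
θ = 15.50° or 75.62°; the larger is 75.62°.

75.6°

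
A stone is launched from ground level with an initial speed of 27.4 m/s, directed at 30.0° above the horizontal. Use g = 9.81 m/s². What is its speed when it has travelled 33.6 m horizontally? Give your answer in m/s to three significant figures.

23.7 m/s

Horizontal component vₓ = 27.40 cos 30.0° = 23.73 m/s; vertical v_y0 = 27.40 sin 30.0° = 13.70 m/s.
Time to reach x = 33.6 m: t = x/vₓ = 33.6/23.73 = 1.416 s.
Vertical velocity there: v_y = v_y0 − g t = 13.70 − 9.81 × 1.416 = −0.1908 m/s.
Speed: √(vₓ² + v_y²) = √(23.73² + 0.1908²) = 23.73 m/s.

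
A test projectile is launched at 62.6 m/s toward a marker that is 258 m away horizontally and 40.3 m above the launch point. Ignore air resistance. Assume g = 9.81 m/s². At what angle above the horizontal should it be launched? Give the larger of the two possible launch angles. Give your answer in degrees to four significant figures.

Trajectory: y = x tanθ − g x² (1 + tan²θ)/(2v₀²). With x = 258, y = 40.3, v₀ = 62.6, g = 9.81:
83.32 tan²θ − 258 tanθ + (123.6) = 0.
tanθ = [258 ± √(258² − 4 × 83.32 × (123.6))] / (2 × 83.32) = (258 ± 159.3) / 166.6, giving tanθ = 0.5925 or 2.504.
θ = 30.65° or 68.23°; the larger is 68.23°.

68.23°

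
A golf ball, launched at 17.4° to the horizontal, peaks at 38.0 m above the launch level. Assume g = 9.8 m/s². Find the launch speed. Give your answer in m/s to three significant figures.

91.3 m/s

At the peak v_y = 0, so v_y0 = √(2gH) = √(2 × 9.80 × 38.0) = 27.29 m/s.
v_y0 = v₀ sin θ ⇒ v₀ = 27.29 / sin 17.4° = 91.26 m/s.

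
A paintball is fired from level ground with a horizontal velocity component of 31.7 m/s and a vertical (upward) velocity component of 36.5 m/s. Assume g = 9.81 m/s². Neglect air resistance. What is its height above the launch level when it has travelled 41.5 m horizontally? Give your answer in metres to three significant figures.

39.4 m

x = vₓ t ⇒ t = 41.5/31.70 = 1.309 s.
Height: y = v_y0 t − ½ g t² = 36.50 × 1.309 − 4.905 × 1.309² = 47.78 − 8.407 = 39.38 m.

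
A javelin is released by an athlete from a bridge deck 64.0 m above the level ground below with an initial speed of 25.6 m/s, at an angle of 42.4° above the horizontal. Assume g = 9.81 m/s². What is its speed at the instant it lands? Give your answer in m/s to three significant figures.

Resolve: vₓ = 25.60 cos 42.4° = 18.90 m/s and v_y0 = 25.60 sin 42.4° = 17.26 m/s.
Vertical motion (up positive, ground at y = 0): 4.905 t² − (17.26) t − 64.0 = 0, so t = (17.26 + √(17.26² + 2·9.81·64.0)) / 9.81 = (17.26 + 39.42) / 9.81 = 5.778 s.
Vertical velocity at impact: v_y = v_y0 − g t = 17.26 − 9.81 × 5.778 = −39.42 m/s.
Speed: |v| = √(vₓ² + v_y²) = √(18.90² + 39.42²) = 43.72 m/s.

43.7 m/s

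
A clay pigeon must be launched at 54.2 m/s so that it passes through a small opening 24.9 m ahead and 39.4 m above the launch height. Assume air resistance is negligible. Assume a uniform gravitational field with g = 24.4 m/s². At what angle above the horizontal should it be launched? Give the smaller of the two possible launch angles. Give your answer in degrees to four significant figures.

65.31°

Trajectory: y = x tanθ − g x² (1 + tan²θ)/(2v₀²). With x = 24.9, y = 39.4, v₀ = 54.2, g = 24.4:
2.575 tan²θ − 24.9 tanθ + (41.97) = 0.
tanθ = [24.9 ± √(24.9² − 4 × 2.575 × (41.97))] / (2 × 2.575) = (24.9 ± 13.70) / 5.150, giving tanθ = 2.175 or 7.495.
θ = 65.31° or 82.40°; the smaller is 65.31°.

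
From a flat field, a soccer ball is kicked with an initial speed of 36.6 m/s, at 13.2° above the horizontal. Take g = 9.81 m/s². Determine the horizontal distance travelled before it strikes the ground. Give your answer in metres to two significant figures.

Components: vₓ = 36.60 cos 13.2° = 35.63 m/s, v_y0 = 36.60 sin 13.2° = 8.358 m/s.
Time aloft: T = 2 v_y0 / g = 2 × 8.358 / 9.81 = 1.704 s.
Horizontal distance R = vₓ T = 35.63 × 1.704 = 60.72 m.

61 m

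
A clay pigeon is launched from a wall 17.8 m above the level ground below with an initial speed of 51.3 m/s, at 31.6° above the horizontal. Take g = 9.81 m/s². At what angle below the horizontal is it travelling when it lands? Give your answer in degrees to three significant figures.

Horizontal component vₓ = 51.30 cos 31.6° = 43.69 m/s; vertical v_y0 = 51.30 sin 31.6° = 26.88 m/s.
Vertical motion (up positive, ground at y = 0): 4.905 t² − (26.88) t − 17.8 = 0, so t = (26.88 + √(26.88² + 2·9.81·17.8)) / 9.81 = (26.88 + 32.74) / 9.81 = 6.077 s.
At impact: v_y = v_y0 − g t = −32.74 m/s; vₓ = 43.69 m/s.
Angle below horizontal: arctan(|v_y|/vₓ) = arctan(32.74/43.69) = 36.84°.

36.8°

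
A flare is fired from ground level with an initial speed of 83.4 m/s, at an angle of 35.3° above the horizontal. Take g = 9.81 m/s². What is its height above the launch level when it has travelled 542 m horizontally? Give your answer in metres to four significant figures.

Components: vₓ = 83.40 cos 35.3° = 68.07 m/s, v_y0 = 83.40 sin 35.3° = 48.19 m/s.
At x = 542 m, t = x/vₓ = 542/68.07 = 7.963 s.
Height: y = v_y0 t − ½ g t² = 48.19 × 7.963 − 4.905 × 7.963² = 383.8 − 311.0 = 72.74 m.

72.74 m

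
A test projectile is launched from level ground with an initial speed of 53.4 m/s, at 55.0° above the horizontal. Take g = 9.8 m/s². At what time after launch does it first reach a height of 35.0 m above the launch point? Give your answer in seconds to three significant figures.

Horizontal component vₓ = 53.40 cos 55.0° = 30.63 m/s; vertical v_y0 = 53.40 sin 55.0° = 43.74 m/s.
Height y(t) = 43.74 t − 4.900 t² = 35.0 gives 4.900 t² − 43.74 t + 35.0 = 0.
t = [43.74 ± √(43.74² − 2·9.80·35.0)] / 9.80 = (43.74 ± 35.03) / 9.80, so t = 0.8886 s or t = 8.039 s.
The first (ascending) time is 0.8886 s.

0.889 s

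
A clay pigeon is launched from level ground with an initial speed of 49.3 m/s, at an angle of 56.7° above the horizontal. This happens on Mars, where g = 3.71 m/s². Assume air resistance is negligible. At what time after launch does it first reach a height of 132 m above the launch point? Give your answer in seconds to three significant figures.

3.88 s

Horizontal component vₓ = 49.30 cos 56.7° = 27.07 m/s; vertical v_y0 = 49.30 sin 56.7° = 41.21 m/s.
Height y(t) = 41.21 t − 1.855 t² = 132 gives 1.855 t² − 41.21 t + 132 = 0.
t = [41.21 ± √(41.21² − 2·3.71·132)] / 3.71 = (41.21 ± 26.80) / 3.71, so t = 3.882 s or t = 18.33 s.
The first (ascending) time is 3.882 s.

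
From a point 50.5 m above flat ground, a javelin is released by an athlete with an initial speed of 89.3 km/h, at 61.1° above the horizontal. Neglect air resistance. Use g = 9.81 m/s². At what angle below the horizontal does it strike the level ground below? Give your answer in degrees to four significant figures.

Convert: 89.3 km/h = 89.3/3.6 = 24.81 m/s.
Horizontal component vₓ = 24.81 cos 61.1° = 11.99 m/s; vertical v_y0 = 24.81 sin 61.1° = 21.72 m/s.
Vertical motion (up positive, ground at y = 0): 4.905 t² − (21.72) t − 50.5 = 0, so t = (21.72 + √(21.72² + 2·9.81·50.5)) / 9.81 = (21.72 + 38.24) / 9.81 = 6.112 s.
At impact: v_y = v_y0 − g t = −38.24 m/s; vₓ = 11.99 m/s.
Angle below horizontal: arctan(|v_y|/vₓ) = arctan(38.24/11.99) = 72.59°.

72.59°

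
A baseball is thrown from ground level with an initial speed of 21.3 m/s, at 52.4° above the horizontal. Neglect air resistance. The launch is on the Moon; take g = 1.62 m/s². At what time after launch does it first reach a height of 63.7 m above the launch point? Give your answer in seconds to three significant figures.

4.95 s

Components: vₓ = 21.30 cos 52.4° = 13.00 m/s, v_y0 = 21.30 sin 52.4° = 16.88 m/s.
Require v_y0 t − ½ g t² = 63.7, i.e. 0.8100 t² − 16.88 t + 63.7 = 0.
Quadratic formula: t = (16.88 ± √78.404) / 1.62 = (16.88 ± 8.855) / 1.62 → t = 4.951 s or 15.88 s.
The first (ascending) time is 4.951 s.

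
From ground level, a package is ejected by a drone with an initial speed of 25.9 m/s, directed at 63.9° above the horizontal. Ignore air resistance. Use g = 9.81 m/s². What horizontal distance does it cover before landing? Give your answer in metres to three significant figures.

Horizontal component vₓ = 25.90 cos 63.9° = 11.39 m/s; vertical v_y0 = 25.90 sin 63.9° = 23.26 m/s.
Flight time T = 2 v_y0 / g = 4.742 s.
Horizontal distance R = vₓ T = 11.39 × 4.742 = 54.03 m.

54.0 m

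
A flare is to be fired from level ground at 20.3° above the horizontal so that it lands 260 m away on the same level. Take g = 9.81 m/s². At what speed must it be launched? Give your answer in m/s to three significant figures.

On level ground R = v₀² sin 2θ / g ⇒ v₀ = √(gR / sin 2θ).
v₀ = √(9.81 × 260 / sin 40.60°) = √(2551 / 0.6508) = √3919.3 = 62.60 m/s.

62.6 m/s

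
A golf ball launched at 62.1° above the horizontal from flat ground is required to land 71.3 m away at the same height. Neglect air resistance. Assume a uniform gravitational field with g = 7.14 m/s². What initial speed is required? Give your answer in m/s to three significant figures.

24.8 m/s

On level ground R = v₀² sin 2θ / g ⇒ v₀ = √(gR / sin 2θ).
v₀ = √(7.14 × 71.3 / sin 124.2°) = √(509.1 / 0.8271) = √615.52 = 24.81 m/s.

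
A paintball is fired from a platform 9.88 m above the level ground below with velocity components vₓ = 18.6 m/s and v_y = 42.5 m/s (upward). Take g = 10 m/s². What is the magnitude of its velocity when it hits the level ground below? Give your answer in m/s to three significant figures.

48.5 m/s

With up positive and y = 0 at the ground: y(t) = 9.88 + (42.50) t − 5.000 t². Setting y = 0 and taking the positive root: t = [42.50 + √(42.50² + 2·10.0·9.88)] / 10.0 = (42.50 + 44.76) / 10.0 = 8.726 s.
Vertical velocity at impact: v_y = v_y0 − g t = 42.50 − 10.0 × 8.726 = −44.76 m/s.
Speed: |v| = √(vₓ² + v_y²) = √(18.60² + 44.76²) = 48.47 m/s.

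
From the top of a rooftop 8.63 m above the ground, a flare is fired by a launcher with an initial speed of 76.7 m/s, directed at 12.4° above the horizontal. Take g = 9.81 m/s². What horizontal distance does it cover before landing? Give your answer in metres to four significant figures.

vₓ = 76.70 cos 12.4° = 74.91 m/s; v_y0 = 76.70 sin 12.4° = 16.47 m/s.
With up positive and y = 0 at the ground: y(t) = 8.63 + (16.47) t − 4.905 t². Setting y = 0 and taking the positive root: t = [16.47 + √(16.47² + 2·9.81·8.63)] / 9.81 = (16.47 + 20.99) / 9.81 = 3.819 s.
Horizontal distance: R = vₓ t = 74.91 × 3.819 = 286.1 m.

286.1 m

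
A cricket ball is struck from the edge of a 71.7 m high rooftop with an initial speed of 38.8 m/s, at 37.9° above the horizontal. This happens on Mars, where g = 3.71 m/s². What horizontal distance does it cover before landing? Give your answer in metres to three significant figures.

470 m

Components: vₓ = 38.80 cos 37.9° = 30.62 m/s, v_y0 = 38.80 sin 37.9° = 23.83 m/s.
Vertical motion (up positive, ground at y = 0): 1.855 t² − (23.83) t − 71.7 = 0, so t = (23.83 + √(23.83² + 2·3.71·71.7)) / 3.71 = (23.83 + 33.17) / 3.71 = 15.36 s.
Horizontal distance: R = vₓ t = 30.62 × 15.36 = 470.4 m.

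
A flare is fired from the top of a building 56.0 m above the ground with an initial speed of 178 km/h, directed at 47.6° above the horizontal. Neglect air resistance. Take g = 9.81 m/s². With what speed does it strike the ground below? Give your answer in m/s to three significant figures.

Convert: 178 km/h = 178/3.6 = 49.44 m/s.
Horizontal component vₓ = 49.44 cos 47.6° = 33.34 m/s; vertical v_y0 = 49.44 sin 47.6° = 36.51 m/s.
The projectile lands when y = 56.0 + (36.51) t − ½·9.81·t² = 0. Positive root: t = (36.51 + √(36.51² + 2·9.81·56.0)) / 9.81 = (36.51 + 49.31) / 9.81 = 8.749 s.
Vertical velocity at impact: v_y = v_y0 − g t = 36.51 − 9.81 × 8.749 = −49.31 m/s.
Speed: |v| = √(vₓ² + v_y²) = √(33.34² + 49.31²) = 59.53 m/s.

59.5 m/s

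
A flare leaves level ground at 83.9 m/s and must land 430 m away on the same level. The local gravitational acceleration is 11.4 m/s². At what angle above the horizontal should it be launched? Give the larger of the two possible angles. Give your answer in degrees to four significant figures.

R = v₀² sin 2θ / g gives sin 2θ = gR/v₀² = 11.4·430/83.9² = 0.6964.
2θ = 44.14° or 180° − 44.14° = 135.9°, so θ = 22.07° or 67.93°.
The larger angle is 67.93°.

67.93°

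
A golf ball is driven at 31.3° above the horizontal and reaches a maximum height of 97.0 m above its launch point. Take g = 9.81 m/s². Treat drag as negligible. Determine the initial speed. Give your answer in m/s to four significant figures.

At the peak v_y = 0, so v_y0 = √(2gH) = √(2 × 9.81 × 97.0) = 43.62 m/s.
v_y0 = v₀ sin θ ⇒ v₀ = 43.62 / sin 31.3° = 83.97 m/s.

83.97 m/s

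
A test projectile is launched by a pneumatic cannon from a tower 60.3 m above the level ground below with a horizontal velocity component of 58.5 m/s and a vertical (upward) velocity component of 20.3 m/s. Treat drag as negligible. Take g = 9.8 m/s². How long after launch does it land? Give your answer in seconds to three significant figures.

With up positive and y = 0 at the ground: y(t) = 60.3 + (20.30) t − 4.900 t². Setting y = 0 and taking the positive root: t = [20.30 + √(20.30² + 2·9.80·60.3)] / 9.80 = (20.30 + 39.92) / 9.80 = 6.145 s.

6.15 s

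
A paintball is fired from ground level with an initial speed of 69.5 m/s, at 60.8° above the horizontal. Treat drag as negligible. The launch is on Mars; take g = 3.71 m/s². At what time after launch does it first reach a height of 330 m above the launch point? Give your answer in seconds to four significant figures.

Components: vₓ = 69.50 cos 60.8° = 33.91 m/s, v_y0 = 69.50 sin 60.8° = 60.67 m/s.
Set y = v_y0 t − ½ g t² = 330: 1.855 t² − 60.67 t + 330 = 0.
Quadratic formula: t = (60.67 ± √1232.0) / 3.71 = (60.67 ± 35.10) / 3.71 → t = 6.892 s or 25.81 s.
The first (ascending) time is 6.892 s.

6.892 s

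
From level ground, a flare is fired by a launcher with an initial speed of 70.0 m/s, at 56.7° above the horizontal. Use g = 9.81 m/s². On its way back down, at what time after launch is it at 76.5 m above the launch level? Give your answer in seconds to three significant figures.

Components: vₓ = 70.00 cos 56.7° = 38.43 m/s, v_y0 = 70.00 sin 56.7° = 58.51 m/s.
Require v_y0 t − ½ g t² = 76.5, i.e. 4.905 t² − 58.51 t + 76.5 = 0.
t = [58.51 ± √(58.51² − 2·9.81·76.5)] / 9.81 = (58.51 ± 43.84) / 9.81, so t = 1.495 s or t = 10.43 s.
The descending-branch root is 10.43 s.

10.4 s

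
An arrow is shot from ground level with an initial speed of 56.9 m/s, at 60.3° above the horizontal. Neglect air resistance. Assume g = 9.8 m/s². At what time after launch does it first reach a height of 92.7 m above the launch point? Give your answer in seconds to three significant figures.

2.49 s

vₓ = 56.90 cos 60.3° = 28.19 m/s; v_y0 = 56.90 sin 60.3° = 49.43 m/s.
Require v_y0 t − ½ g t² = 92.7, i.e. 4.900 t² − 49.43 t + 92.7 = 0.
Quadratic formula: t = (49.43 ± √625.92) / 9.80 = (49.43 ± 25.02) / 9.80 → t = 2.490 s or 7.596 s.
The first (ascending) time is 2.490 s.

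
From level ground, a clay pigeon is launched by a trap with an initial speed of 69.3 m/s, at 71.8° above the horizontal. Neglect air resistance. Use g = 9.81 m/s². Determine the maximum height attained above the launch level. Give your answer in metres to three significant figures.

221 m

vₓ = 69.30 cos 71.8° = 21.64 m/s; v_y0 = 69.30 sin 71.8° = 65.83 m/s.
At the apex v_y = 0, so H = v_y0²/(2g) = 65.83²/19.62 = 220.9 m.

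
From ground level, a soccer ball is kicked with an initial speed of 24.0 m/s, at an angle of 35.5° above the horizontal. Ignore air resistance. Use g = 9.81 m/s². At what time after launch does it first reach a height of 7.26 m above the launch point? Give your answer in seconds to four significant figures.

0.6871 s

Horizontal component vₓ = 24.00 cos 35.5° = 19.54 m/s; vertical v_y0 = 24.00 sin 35.5° = 13.94 m/s.
Set y = v_y0 t − ½ g t² = 7.26: 4.905 t² − 13.94 t + 7.26 = 0.
Quadratic formula: t = (13.94 ± √51.795) / 9.81 = (13.94 ± 7.197) / 9.81 → t = 0.6871 s or 2.154 s.
The first (ascending) time is 0.6871 s.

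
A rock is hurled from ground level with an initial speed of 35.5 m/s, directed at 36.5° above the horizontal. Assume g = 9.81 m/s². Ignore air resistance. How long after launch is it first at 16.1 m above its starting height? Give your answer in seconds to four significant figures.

Resolve: vₓ = 35.50 cos 36.5° = 28.54 m/s and v_y0 = 35.50 sin 36.5° = 21.12 m/s.
Set y = v_y0 t − ½ g t² = 16.1: 4.905 t² − 21.12 t + 16.1 = 0.
t = [21.12 ± √(21.12² − 2·9.81·16.1)] / 9.81 = (21.12 ± 11.40) / 9.81, so t = 0.9902 s or t = 3.315 s.
The first (ascending) time is 0.9902 s.

0.9902 s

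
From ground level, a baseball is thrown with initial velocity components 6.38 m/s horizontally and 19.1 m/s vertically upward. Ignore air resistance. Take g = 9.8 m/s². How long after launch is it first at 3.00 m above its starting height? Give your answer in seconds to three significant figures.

Height y(t) = 19.10 t − 4.900 t² = 3.00 gives 4.900 t² − 19.10 t + 3.00 = 0.
t = [19.10 ± √(19.10² − 2·9.80·3.00)] / 9.80 = (19.10 ± 17.49) / 9.80, so t = 0.1640 s or t = 3.734 s.
The first (ascending) time is 0.1640 s.

0.164 s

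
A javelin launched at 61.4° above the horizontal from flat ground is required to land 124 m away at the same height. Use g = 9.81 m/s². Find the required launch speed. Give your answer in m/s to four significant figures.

38.04 m/s

On level ground R = v₀² sin 2θ / g ⇒ v₀ = √(gR / sin 2θ).
v₀ = √(9.81 × 124 / sin 122.8°) = √(1216 / 0.8406) = √1447.2 = 38.04 m/s.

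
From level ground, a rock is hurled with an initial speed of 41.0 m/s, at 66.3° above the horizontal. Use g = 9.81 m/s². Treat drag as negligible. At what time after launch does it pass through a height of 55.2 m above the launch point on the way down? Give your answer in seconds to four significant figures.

5.669 s

Components: vₓ = 41.00 cos 66.3° = 16.48 m/s, v_y0 = 41.00 sin 66.3° = 37.54 m/s.
Set y = v_y0 t − ½ g t² = 55.2: 4.905 t² − 37.54 t + 55.2 = 0.
Quadratic formula: t = (37.54 ± √326.39) / 9.81 = (37.54 ± 18.07) / 9.81 → t = 1.985 s or 5.669 s.
The descending-branch root is 5.669 s.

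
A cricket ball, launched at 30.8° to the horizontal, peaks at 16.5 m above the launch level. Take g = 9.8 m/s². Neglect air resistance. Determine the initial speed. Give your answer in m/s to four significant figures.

At the peak v_y = 0, so v_y0 = √(2gH) = √(2 × 9.80 × 16.5) = 17.98 m/s.
v_y0 = v₀ sin θ ⇒ v₀ = 17.98 / sin 30.8° = 35.12 m/s.

35.12 m/s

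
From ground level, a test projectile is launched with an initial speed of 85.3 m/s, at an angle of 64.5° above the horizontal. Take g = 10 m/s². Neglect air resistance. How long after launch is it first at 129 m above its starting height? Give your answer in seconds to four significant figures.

1.913 s

Components: vₓ = 85.30 cos 64.5° = 36.72 m/s, v_y0 = 85.30 sin 64.5° = 76.99 m/s.
Height y(t) = 76.99 t − 5.000 t² = 129 gives 5.000 t² − 76.99 t + 129 = 0.
t = [76.99 ± √(76.99² − 2·10.0·129)] / 10.0 = (76.99 ± 57.86) / 10.0, so t = 1.913 s or t = 13.48 s.
The first (ascending) time is 1.913 s.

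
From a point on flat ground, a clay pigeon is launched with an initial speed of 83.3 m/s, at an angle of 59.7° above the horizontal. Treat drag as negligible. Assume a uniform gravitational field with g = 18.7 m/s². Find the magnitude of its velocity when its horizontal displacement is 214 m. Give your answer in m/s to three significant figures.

48.1 m/s

Horizontal component vₓ = 83.30 cos 59.7° = 42.03 m/s; vertical v_y0 = 83.30 sin 59.7° = 71.92 m/s.
Time to reach x = 214 m: t = x/vₓ = 214/42.03 = 5.092 s.
Vertical velocity there: v_y = v_y0 − g t = 71.92 − 18.7 × 5.092 = −23.30 m/s.
Speed: √(vₓ² + v_y²) = √(42.03² + 23.30²) = 48.05 m/s.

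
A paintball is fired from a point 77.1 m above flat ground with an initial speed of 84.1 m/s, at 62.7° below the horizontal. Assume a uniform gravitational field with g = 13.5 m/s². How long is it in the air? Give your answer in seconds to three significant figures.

Horizontal component vₓ = 84.10 cos 62.7° = 38.57 m/s; vertical v_y0 = −74.73 m/s (downward).
Vertical motion (up positive, ground at y = 0): 6.750 t² − (−74.73) t − 77.1 = 0, so t = (−74.73 + √(74.73² + 2·13.5·77.1)) / 13.5 = (−74.73 + 87.56) / 13.5 = 0.9501 s.

0.950 s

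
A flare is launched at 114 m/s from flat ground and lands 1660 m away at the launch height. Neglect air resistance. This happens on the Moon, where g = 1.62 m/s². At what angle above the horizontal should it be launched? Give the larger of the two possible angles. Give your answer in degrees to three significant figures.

From R = (v₀²/g) sin 2θ: sin 2θ = 1.62 × 1660 / 12996 = 0.2069.
2θ = 11.94° or 180° − 11.94° = 168.1°, so θ = 5.971° or 84.03°.
The larger angle is 84.03°.

84.0°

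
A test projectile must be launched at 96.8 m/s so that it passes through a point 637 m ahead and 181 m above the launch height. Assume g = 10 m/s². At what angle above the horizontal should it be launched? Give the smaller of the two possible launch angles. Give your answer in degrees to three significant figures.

Trajectory: y = x tanθ − g x² (1 + tan²θ)/(2v₀²). With x = 637, y = 181, v₀ = 96.8, g = 10.0:
216.5 tan²θ − 637 tanθ + (397.5) = 0.
tanθ = [637 ± √(637² − 4 × 216.5 × (397.5))] / (2 × 216.5) = (637 ± 248.0) / 433.0, giving tanθ = 0.8984 or 2.044.
θ = 41.94° or 63.93°; the smaller is 41.94°.

41.9°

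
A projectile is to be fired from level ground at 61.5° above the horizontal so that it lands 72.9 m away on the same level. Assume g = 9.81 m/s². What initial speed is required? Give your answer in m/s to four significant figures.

29.20 m/s

Level-ground range: R = v₀² sin(2θ)/g, so v₀ = √(gR / sin 2θ).
v₀ = √(9.81 × 72.9 / sin 123.0°) = √(715.1 / 0.8387) = √852.72 = 29.20 m/s.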